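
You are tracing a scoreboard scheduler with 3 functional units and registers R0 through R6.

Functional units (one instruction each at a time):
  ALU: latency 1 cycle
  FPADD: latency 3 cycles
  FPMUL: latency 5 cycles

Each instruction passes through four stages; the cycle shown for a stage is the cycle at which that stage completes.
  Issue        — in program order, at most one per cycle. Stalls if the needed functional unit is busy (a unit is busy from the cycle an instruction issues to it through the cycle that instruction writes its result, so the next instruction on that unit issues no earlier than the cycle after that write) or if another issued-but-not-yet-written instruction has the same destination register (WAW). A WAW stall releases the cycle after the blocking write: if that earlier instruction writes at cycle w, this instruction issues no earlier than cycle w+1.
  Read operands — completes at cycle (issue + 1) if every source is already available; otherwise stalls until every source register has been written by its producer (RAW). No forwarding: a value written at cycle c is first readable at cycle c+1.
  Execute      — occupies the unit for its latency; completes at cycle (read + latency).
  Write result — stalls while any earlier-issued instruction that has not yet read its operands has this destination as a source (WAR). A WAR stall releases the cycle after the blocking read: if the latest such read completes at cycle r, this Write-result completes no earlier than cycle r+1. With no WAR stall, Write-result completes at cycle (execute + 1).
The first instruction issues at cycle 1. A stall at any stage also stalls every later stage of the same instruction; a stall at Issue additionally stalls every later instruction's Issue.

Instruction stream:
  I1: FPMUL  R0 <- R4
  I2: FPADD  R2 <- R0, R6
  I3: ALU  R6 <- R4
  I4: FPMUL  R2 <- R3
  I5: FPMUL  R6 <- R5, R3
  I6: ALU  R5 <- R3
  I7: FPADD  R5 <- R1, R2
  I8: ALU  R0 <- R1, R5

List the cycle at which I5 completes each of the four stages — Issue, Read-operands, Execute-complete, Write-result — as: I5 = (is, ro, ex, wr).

1) issue 1, read 2, done 7, write 8
2) issue 2, read 9, done 12, write 13  <RAW R0: wait I1 write@8>
3) issue 3, read 4, done 5, write 10  <WAR R6: wait I2 read@9>
4) issue 14, read 15, done 20, write 21  <WAW R2: wait I2 write@13>
5) issue 22, read 23, done 28, write 29  <struct: FPMUL busy until I4 writes@21>
6) issue 23, read 24, done 25, write 26
7) issue 27, read 28, done 31, write 32  <WAW R5: wait I6 write@26>
8) issue 28, read 33, done 34, write 35  <RAW R5: wait I7 write@32>

I5 = (22, 23, 28, 29)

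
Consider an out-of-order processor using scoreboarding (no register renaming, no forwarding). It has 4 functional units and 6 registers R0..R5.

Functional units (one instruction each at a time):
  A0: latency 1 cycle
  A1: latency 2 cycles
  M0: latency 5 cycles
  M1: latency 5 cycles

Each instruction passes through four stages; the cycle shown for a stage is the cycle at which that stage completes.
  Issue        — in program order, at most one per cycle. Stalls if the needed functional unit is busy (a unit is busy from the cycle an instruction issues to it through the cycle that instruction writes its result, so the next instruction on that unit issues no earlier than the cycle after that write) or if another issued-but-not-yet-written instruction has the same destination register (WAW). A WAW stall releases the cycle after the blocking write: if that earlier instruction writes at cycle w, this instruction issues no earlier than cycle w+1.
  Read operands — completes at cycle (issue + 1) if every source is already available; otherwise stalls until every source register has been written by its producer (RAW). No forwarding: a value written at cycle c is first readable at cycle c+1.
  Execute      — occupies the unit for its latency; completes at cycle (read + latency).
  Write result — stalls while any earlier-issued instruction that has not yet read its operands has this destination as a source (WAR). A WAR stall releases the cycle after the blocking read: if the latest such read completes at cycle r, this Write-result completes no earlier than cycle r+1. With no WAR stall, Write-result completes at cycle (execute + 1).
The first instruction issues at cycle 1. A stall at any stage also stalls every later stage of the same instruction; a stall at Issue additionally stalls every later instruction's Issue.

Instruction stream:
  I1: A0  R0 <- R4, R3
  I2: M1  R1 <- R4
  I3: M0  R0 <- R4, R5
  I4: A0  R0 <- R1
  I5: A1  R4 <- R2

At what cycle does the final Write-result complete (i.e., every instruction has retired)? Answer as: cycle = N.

cycle = 18

c1: issue I1 (A0)
c2: I1 read-ops; issue I2 (M1)
c3: I1 finished on A0; I2 read-ops
c4: I1→R0
c5: issue I3 (M0)
c6: I3 read-ops
c8: I2 finished on M1
c9: I2→R1
c11: I3 finished on M0
c12: I3→R0
c13: issue I4 (A0)
c14: I4 read-ops; issue I5 (A1)
c15: I4 finished on A0; I5 read-ops
c16: I4→R0
c17: I5 finished on A1
c18: I5→R4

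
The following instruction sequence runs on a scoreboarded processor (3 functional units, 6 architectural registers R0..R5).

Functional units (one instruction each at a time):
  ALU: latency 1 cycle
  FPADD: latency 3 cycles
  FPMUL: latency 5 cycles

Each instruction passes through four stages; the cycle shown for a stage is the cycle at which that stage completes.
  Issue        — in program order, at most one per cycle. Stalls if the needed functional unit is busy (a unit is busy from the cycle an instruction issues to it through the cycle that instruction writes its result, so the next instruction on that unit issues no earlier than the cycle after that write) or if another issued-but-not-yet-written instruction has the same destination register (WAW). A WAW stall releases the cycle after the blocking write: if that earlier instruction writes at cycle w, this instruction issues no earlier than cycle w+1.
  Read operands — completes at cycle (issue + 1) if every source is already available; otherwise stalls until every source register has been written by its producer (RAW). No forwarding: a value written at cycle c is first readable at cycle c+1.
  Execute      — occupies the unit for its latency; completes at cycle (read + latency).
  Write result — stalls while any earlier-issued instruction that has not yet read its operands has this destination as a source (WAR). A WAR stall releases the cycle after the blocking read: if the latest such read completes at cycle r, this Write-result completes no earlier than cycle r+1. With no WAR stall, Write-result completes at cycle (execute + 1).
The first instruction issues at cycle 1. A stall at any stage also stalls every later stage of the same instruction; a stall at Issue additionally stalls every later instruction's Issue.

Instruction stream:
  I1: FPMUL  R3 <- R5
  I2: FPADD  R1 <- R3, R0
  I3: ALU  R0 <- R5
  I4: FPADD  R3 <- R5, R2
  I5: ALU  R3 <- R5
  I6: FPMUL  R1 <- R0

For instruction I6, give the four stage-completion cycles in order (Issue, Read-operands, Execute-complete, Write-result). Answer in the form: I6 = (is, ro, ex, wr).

I6 = (21, 22, 27, 28)

  I1 | 1 | 2 | 7 | 8
  I2 | 2 | 9 | 12 | 13   RAW R3: wait I1 write@8
  I3 | 3 | 4 | 5 | 10   WAR R0: wait I2 read@9
  I4 | 14 | 15 | 18 | 19   struct: FPADD busy until I2 writes@13
  I5 | 20 | 21 | 22 | 23   WAW R3: wait I4 write@19
  I6 | 21 | 22 | 27 | 28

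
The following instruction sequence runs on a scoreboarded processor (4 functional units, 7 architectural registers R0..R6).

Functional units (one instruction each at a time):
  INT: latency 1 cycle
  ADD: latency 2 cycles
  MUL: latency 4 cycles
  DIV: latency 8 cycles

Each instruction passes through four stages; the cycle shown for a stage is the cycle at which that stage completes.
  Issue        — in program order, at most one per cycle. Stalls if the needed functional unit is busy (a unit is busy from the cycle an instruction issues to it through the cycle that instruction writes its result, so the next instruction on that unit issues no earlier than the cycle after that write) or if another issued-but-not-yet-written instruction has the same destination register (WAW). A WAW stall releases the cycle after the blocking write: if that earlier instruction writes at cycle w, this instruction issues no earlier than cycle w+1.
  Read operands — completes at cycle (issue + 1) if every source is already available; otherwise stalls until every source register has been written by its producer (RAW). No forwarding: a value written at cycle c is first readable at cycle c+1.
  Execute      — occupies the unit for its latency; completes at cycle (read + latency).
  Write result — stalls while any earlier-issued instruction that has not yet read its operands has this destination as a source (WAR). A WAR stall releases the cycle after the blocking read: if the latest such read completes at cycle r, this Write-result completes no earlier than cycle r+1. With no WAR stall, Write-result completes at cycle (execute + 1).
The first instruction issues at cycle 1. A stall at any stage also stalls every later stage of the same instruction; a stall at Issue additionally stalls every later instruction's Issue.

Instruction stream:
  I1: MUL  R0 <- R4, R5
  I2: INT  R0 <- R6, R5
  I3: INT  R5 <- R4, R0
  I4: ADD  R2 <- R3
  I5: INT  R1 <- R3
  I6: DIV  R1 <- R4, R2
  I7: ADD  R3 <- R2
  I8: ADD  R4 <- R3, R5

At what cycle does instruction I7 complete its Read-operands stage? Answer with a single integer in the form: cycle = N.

  I1 | 1 | 2 | 6 | 7
  I2 | 8 | 9 | 10 | 11   WAW R0: wait I1 write@7
  I3 | 12 | 13 | 14 | 15   struct: INT busy until I2 writes@11
  I4 | 13 | 14 | 16 | 17
  I5 | 16 | 17 | 18 | 19   struct: INT busy until I3 writes@15
  I6 | 20 | 21 | 29 | 30   WAW R1: wait I5 write@19
  I7 | 21 | 22 | 24 | 25
  I8 | 26 | 27 | 29 | 30   struct: ADD busy until I7 writes@25

cycle = 22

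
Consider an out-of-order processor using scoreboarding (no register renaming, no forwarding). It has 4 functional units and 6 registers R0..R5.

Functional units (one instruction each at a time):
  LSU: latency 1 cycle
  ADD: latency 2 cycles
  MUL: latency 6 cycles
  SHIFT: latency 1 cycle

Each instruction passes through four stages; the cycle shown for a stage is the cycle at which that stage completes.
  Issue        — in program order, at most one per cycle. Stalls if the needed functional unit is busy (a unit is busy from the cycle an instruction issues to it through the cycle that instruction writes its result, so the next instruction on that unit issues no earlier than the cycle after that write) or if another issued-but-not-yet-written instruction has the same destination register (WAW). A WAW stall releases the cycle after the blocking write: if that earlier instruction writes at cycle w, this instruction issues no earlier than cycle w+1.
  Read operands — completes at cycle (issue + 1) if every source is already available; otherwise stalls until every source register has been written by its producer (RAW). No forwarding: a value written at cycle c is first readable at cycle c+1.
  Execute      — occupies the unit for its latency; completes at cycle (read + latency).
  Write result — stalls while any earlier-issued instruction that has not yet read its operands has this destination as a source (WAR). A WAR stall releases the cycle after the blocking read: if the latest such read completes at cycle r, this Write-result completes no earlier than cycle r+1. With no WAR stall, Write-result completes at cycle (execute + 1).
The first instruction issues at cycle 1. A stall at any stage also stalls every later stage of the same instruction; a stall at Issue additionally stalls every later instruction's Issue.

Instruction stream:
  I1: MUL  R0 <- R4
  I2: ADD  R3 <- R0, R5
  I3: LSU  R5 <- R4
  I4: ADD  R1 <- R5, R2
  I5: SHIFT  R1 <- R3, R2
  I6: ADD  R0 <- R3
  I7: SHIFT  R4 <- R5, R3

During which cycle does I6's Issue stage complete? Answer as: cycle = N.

t=1  I1→MUL
t=2  I1 RO | I2→ADD
t=3  I3→LSU
t=4  I3 RO
t=5  I3 EX
t=8  I1 EX
t=9  I1 WR R0
t=10  I2 RO
t=11  I3 WR R5
t=12  I2 EX
t=13  I2 WR R3
t=14  I4→ADD
t=15  I4 RO
t=17  I4 EX
t=18  I4 WR R1
t=19  I5→SHIFT
t=20  I5 RO | I6→ADD
t=21  I5 EX | I6 RO
t=22  I5 WR R1
t=23  I6 EX | I7→SHIFT
t=24  I6 WR R0 | I7 RO
t=25  I7 EX
t=26  I7 WR R4

cycle = 20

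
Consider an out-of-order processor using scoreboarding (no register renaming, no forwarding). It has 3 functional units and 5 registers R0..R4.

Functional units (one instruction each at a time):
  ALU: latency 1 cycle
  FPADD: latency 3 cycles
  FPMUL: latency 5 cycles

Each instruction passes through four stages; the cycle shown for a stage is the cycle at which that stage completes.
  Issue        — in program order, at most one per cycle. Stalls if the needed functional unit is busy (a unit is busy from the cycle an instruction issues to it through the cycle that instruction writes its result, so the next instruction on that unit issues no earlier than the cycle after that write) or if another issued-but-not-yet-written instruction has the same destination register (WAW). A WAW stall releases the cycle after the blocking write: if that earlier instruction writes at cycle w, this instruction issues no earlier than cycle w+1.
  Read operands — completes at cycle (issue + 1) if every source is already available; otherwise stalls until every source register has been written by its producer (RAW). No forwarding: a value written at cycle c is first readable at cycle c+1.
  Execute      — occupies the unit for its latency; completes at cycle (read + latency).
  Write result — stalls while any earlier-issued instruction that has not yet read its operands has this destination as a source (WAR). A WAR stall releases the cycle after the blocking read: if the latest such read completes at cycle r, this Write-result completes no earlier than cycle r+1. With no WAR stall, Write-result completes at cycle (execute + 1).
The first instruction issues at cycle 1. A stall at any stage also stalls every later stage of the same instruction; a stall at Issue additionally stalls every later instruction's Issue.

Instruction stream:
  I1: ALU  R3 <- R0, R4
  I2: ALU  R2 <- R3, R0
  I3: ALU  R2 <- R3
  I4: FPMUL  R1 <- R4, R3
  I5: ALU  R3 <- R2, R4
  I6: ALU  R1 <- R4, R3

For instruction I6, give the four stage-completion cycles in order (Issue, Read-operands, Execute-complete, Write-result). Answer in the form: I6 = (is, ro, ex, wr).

I6 = (18, 19, 20, 21)

I1: IS=1 RO=2 EX=3 WR=4
I2: IS=5 RO=6 EX=7 WR=8  [struct: ALU busy until I1 writes@4]
I3: IS=9 RO=10 EX=11 WR=12  [struct: ALU busy until I2 writes@8]
I4: IS=10 RO=11 EX=16 WR=17
I5: IS=13 RO=14 EX=15 WR=16  [struct: ALU busy until I3 writes@12]
I6: IS=18 RO=19 EX=20 WR=21  [WAW R1: wait I4 write@17]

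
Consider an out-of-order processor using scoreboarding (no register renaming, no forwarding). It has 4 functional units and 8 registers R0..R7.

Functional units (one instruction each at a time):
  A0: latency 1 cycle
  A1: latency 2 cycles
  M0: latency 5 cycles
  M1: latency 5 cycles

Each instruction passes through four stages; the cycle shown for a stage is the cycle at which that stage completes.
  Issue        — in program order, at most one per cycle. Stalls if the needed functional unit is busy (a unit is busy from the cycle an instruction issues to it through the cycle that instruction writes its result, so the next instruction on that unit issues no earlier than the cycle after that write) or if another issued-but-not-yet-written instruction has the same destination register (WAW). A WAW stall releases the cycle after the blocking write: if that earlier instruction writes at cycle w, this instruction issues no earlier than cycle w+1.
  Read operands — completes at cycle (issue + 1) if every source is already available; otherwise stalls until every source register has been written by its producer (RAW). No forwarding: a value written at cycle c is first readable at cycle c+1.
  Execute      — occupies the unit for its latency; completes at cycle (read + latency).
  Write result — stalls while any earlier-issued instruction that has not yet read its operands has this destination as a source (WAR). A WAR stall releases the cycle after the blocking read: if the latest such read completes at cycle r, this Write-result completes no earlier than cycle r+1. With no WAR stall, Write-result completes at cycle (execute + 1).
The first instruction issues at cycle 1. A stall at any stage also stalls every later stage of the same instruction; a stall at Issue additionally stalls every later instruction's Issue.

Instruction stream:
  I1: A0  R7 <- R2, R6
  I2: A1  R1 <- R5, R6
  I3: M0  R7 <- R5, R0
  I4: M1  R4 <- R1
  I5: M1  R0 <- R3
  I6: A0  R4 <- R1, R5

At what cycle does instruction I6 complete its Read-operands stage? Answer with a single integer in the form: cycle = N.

I1 -> (1, 2, 3, 4)
I2 -> (2, 3, 5, 6)
I3 -> (5, 6, 11, 12)  // WAW R7: wait I1 write@4
I4 -> (6, 7, 12, 13)
I5 -> (14, 15, 20, 21)  // struct: M1 busy until I4 writes@13
I6 -> (15, 16, 17, 18)

cycle = 16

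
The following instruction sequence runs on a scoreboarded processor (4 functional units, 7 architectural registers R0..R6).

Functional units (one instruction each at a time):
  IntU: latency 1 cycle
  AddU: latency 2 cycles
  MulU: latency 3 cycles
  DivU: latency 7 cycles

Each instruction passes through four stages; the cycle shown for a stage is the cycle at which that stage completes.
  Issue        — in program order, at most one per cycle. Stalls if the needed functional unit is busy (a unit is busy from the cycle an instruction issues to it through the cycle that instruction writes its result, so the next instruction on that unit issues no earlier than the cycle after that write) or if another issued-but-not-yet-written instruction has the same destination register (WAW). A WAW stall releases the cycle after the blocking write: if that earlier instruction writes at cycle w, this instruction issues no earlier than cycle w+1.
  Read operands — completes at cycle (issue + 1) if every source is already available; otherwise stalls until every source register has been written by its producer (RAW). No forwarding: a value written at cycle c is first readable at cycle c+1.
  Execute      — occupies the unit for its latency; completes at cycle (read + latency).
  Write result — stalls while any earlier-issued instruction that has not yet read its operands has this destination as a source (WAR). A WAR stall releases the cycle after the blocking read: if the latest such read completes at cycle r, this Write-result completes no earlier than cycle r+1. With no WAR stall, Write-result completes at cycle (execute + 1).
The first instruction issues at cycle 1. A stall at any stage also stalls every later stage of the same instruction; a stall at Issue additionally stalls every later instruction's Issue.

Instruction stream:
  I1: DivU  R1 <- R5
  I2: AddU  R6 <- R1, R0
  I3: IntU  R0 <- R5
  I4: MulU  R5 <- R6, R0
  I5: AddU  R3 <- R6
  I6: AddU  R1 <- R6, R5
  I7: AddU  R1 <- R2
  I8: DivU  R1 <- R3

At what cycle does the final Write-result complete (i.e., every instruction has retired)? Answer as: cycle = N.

cycle = 39

cycle 1: I1→DivU
cycle 2: I1 RO · I2→AddU
cycle 3: I3→IntU
cycle 4: I3 RO · I4→MulU
cycle 5: I3 EX
cycle 9: I1 EX
cycle 10: I1 WR R1
cycle 11: I2 RO
cycle 12: I3 WR R0
cycle 13: I2 EX
cycle 14: I2 WR R6
cycle 15: I4 RO · I5→AddU
cycle 16: I5 RO
cycle 18: I4 EX · I5 EX
cycle 19: I4 WR R5 · I5 WR R3
cycle 20: I6→AddU
cycle 21: I6 RO
cycle 23: I6 EX
cycle 24: I6 WR R1
cycle 25: I7→AddU
cycle 26: I7 RO
cycle 28: I7 EX
cycle 29: I7 WR R1
cycle 30: I8→DivU
cycle 31: I8 RO
cycle 38: I8 EX
cycle 39: I8 WR R1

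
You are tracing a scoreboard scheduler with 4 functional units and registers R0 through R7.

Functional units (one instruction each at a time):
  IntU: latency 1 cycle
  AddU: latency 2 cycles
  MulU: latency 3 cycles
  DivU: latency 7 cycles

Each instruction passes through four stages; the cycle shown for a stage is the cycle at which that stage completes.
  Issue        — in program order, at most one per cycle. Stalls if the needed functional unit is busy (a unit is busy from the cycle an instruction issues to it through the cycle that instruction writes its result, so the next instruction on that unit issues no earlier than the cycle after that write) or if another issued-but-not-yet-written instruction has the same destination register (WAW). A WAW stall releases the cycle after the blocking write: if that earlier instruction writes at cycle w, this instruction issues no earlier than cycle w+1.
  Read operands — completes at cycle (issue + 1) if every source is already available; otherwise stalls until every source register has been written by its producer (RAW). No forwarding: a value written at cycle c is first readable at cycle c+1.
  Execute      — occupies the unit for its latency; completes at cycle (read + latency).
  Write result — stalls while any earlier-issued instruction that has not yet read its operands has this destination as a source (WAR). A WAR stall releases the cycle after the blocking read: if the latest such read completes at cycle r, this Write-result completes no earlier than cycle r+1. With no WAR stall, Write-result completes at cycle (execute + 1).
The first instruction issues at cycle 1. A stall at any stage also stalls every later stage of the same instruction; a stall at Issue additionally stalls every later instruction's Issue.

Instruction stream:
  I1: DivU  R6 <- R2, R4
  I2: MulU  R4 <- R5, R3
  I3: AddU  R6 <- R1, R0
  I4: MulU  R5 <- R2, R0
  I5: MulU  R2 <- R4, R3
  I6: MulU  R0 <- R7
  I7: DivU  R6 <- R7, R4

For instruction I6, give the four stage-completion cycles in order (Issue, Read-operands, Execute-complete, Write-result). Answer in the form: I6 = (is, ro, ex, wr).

I6 = (24, 25, 28, 29)

I1 -> (1, 2, 9, 10)
I2 -> (2, 3, 6, 7)
I3 -> (11, 12, 14, 15)  // WAW R6: wait I1 write@10
I4 -> (12, 13, 16, 17)
I5 -> (18, 19, 22, 23)  // struct: MulU busy until I4 writes@17
I6 -> (24, 25, 28, 29)  // struct: MulU busy until I5 writes@23
I7 -> (25, 26, 33, 34)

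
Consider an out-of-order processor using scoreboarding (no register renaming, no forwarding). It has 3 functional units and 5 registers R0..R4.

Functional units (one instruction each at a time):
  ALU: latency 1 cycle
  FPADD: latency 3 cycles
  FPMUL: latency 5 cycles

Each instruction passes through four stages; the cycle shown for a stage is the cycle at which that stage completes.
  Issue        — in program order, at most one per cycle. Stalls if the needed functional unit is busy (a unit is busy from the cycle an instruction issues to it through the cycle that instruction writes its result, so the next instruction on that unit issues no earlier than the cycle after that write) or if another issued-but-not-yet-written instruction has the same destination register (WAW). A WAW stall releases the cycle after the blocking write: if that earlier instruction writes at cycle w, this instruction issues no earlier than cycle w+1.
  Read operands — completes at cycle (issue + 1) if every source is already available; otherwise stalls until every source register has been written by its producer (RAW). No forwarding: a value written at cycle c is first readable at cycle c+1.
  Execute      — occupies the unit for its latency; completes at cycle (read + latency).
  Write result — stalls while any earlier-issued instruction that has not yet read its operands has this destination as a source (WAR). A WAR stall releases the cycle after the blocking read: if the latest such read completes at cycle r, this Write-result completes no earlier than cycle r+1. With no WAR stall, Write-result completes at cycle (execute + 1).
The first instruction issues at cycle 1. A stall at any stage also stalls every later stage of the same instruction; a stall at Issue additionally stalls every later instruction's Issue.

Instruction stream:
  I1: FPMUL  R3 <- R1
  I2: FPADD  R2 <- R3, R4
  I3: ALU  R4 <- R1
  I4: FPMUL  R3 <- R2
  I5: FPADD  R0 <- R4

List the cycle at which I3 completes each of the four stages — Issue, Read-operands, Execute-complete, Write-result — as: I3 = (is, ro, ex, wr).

  I1 | 1 | 2 | 7 | 8
  I2 | 2 | 9 | 12 | 13   RAW R3: wait I1 write@8
  I3 | 3 | 4 | 5 | 10   WAR R4: wait I2 read@9
  I4 | 9 | 14 | 19 | 20   struct: FPMUL busy until I1 writes@8 · RAW R2: wait I2 write@13
  I5 | 14 | 15 | 18 | 19   struct: FPADD busy until I2 writes@13

I3 = (3, 4, 5, 10)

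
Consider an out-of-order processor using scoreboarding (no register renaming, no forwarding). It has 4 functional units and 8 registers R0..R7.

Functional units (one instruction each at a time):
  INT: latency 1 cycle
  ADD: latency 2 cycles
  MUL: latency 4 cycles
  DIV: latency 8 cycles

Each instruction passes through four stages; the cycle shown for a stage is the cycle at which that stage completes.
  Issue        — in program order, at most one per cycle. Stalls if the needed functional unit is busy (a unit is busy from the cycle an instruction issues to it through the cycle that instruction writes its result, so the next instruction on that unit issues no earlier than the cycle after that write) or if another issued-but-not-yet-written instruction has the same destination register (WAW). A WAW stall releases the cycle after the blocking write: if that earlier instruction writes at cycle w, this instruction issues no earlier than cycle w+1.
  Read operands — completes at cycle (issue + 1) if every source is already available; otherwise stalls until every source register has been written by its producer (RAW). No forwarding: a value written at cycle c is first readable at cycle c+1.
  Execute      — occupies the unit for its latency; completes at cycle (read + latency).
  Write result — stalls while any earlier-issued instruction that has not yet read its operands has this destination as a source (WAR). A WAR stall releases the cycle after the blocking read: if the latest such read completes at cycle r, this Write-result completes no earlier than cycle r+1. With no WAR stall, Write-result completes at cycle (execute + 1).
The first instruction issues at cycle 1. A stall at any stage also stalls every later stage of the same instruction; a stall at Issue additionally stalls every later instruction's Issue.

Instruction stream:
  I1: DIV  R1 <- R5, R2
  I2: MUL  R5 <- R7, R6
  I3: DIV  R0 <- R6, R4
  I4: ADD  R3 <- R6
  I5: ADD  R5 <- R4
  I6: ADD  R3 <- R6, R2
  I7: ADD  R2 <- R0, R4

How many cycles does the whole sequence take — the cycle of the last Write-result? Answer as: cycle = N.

cycle = 32

t=1  I1→DIV
t=2  I1 RO; I2→MUL
t=3  I2 RO
t=7  I2 EX
t=8  I2 WR R5
t=10  I1 EX
t=11  I1 WR R1
t=12  I3→DIV
t=13  I3 RO; I4→ADD
t=14  I4 RO
t=16  I4 EX
t=17  I4 WR R3
t=18  I5→ADD
t=19  I5 RO
t=21  I3 EX; I5 EX
t=22  I3 WR R0; I5 WR R5
t=23  I6→ADD
t=24  I6 RO
t=26  I6 EX
t=27  I6 WR R3
t=28  I7→ADD
t=29  I7 RO
t=31  I7 EX
t=32  I7 WR R2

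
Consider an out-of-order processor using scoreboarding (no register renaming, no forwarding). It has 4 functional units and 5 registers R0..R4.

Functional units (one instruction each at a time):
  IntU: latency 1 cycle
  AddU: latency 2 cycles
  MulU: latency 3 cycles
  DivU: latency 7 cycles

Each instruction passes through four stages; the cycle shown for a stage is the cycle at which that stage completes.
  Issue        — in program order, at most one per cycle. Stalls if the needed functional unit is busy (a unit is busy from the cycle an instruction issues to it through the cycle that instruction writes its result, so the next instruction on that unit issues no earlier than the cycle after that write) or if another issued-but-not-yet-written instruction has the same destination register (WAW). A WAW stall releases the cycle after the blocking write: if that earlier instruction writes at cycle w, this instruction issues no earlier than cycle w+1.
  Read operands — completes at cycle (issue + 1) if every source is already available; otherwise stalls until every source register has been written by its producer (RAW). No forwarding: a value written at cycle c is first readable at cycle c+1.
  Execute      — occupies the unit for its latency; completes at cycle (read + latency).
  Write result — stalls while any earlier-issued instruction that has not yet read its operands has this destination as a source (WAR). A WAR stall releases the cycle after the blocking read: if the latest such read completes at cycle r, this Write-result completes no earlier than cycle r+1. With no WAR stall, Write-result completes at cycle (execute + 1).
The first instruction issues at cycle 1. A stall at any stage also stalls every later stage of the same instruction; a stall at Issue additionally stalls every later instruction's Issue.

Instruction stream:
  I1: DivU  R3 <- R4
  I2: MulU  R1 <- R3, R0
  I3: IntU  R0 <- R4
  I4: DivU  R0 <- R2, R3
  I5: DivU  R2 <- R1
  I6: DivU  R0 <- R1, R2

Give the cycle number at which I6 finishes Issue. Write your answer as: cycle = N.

  I1 | 1 | 2 | 9 | 10
  I2 | 2 | 11 | 14 | 15   RAW R3: wait I1 write@10
  I3 | 3 | 4 | 5 | 12   WAR R0: wait I2 read@11
  I4 | 13 | 14 | 21 | 22   WAW R0: wait I3 write@12
  I5 | 23 | 24 | 31 | 32   struct: DivU busy until I4 writes@22
  I6 | 33 | 34 | 41 | 42   struct: DivU busy until I5 writes@32

cycle = 33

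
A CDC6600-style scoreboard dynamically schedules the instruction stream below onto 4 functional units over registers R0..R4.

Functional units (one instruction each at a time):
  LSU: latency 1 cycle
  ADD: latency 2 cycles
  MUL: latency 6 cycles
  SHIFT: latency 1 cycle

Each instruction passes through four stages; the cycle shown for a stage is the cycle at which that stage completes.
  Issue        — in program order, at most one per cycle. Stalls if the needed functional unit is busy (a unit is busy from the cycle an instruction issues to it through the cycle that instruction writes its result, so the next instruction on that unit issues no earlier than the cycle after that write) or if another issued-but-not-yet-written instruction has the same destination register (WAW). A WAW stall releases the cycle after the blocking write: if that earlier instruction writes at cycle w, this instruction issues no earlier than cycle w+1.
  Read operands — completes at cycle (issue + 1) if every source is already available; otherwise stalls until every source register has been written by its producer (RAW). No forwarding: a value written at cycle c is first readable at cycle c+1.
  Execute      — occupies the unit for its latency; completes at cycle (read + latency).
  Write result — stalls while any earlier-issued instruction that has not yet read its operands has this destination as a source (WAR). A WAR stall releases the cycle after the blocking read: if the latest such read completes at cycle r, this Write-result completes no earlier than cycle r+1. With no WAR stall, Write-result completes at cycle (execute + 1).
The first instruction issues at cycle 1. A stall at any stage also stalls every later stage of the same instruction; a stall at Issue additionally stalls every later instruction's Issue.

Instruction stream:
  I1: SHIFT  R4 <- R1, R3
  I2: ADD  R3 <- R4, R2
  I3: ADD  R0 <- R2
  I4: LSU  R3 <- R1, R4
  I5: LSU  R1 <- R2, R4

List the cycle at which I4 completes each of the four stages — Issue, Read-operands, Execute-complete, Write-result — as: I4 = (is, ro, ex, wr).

[1] issue I1 (SHIFT)
[2] I1 read-ops · issue I2 (ADD)
[3] I1 finished on SHIFT
[4] I1→R4
[5] I2 read-ops
[7] I2 finished on ADD
[8] I2→R3
[9] issue I3 (ADD)
[10] I3 read-ops · issue I4 (LSU)
[11] I4 read-ops
[12] I3 finished on ADD · I4 finished on LSU
[13] I3→R0 · I4→R3
[14] issue I5 (LSU)
[15] I5 read-ops
[16] I5 finished on LSU
[17] I5→R1

I4 = (10, 11, 12, 13)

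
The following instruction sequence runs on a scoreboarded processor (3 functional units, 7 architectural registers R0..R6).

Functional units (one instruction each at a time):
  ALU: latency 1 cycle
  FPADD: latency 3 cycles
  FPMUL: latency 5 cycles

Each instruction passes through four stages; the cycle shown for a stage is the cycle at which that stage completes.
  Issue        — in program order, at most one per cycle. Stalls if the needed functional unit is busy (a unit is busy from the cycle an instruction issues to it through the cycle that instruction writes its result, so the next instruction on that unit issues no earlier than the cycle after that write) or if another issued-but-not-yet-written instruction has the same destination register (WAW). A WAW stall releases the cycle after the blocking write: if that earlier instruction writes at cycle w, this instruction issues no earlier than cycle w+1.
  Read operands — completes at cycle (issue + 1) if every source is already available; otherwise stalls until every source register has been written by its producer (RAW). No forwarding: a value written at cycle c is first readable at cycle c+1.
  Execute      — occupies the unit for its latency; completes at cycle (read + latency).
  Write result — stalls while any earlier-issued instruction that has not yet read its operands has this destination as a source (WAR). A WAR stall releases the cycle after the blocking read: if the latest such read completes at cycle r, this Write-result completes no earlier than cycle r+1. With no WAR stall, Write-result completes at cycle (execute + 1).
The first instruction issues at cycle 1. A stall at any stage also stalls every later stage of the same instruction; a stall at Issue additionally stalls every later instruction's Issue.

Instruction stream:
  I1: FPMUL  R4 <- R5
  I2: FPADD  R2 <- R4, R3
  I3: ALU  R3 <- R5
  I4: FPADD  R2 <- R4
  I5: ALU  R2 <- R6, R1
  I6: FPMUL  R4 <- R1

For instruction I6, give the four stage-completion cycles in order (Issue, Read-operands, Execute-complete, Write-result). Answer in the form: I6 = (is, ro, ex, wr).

I6 = (21, 22, 27, 28)

I1: IS=1 RO=2 EX=7 WR=8
I2: IS=2 RO=9 EX=12 WR=13  [RAW R4: wait I1 write@8]
I3: IS=3 RO=4 EX=5 WR=10  [WAR R3: wait I2 read@9]
I4: IS=14 RO=15 EX=18 WR=19  [struct: FPADD busy until I2 writes@13]
I5: IS=20 RO=21 EX=22 WR=23  [WAW R2: wait I4 write@19]
I6: IS=21 RO=22 EX=27 WR=28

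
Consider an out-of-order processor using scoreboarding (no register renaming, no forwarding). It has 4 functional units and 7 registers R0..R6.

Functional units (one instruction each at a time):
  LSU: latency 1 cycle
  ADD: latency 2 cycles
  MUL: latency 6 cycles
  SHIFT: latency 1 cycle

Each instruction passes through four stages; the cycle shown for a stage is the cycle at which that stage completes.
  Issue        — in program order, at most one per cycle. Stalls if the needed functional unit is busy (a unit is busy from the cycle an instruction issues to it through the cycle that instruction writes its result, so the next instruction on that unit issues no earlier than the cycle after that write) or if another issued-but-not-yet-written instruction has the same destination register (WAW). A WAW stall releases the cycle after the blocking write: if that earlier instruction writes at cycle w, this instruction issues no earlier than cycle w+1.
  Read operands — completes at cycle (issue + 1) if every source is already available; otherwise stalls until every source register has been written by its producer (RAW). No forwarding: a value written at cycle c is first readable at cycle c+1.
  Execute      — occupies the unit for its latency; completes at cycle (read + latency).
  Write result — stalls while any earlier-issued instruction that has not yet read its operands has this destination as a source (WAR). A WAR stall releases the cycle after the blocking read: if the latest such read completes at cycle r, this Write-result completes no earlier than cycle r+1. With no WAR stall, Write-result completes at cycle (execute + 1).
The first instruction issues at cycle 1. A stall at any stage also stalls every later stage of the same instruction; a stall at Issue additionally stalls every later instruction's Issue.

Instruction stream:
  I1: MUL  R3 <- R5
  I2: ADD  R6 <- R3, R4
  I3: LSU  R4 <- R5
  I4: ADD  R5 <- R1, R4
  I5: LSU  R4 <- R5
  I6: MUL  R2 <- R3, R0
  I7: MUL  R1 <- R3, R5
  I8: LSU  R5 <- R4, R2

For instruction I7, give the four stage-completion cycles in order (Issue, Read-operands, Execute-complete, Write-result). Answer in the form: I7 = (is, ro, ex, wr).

t=1  I1 dispatched to MUL
t=2  I1 operands ready | I2 dispatched to ADD
t=3  I3 dispatched to LSU
t=4  I3 operands ready
t=5  I3 complete
t=8  I1 complete
t=9  R3←I1
t=10  I2 operands ready
t=11  R4←I3
t=12  I2 complete
t=13  R6←I2
t=14  I4 dispatched to ADD
t=15  I4 operands ready | I5 dispatched to LSU
t=16  I6 dispatched to MUL
t=17  I4 complete | I6 operands ready
t=18  R5←I4
t=19  I5 operands ready
t=20  I5 complete
t=21  R4←I5
t=23  I6 complete
t=24  R2←I6
t=25  I7 dispatched to MUL
t=26  I7 operands ready | I8 dispatched to LSU
t=27  I8 operands ready
t=28  I8 complete
t=29  R5←I8
t=32  I7 complete
t=33  R1←I7

I7 = (25, 26, 32, 33)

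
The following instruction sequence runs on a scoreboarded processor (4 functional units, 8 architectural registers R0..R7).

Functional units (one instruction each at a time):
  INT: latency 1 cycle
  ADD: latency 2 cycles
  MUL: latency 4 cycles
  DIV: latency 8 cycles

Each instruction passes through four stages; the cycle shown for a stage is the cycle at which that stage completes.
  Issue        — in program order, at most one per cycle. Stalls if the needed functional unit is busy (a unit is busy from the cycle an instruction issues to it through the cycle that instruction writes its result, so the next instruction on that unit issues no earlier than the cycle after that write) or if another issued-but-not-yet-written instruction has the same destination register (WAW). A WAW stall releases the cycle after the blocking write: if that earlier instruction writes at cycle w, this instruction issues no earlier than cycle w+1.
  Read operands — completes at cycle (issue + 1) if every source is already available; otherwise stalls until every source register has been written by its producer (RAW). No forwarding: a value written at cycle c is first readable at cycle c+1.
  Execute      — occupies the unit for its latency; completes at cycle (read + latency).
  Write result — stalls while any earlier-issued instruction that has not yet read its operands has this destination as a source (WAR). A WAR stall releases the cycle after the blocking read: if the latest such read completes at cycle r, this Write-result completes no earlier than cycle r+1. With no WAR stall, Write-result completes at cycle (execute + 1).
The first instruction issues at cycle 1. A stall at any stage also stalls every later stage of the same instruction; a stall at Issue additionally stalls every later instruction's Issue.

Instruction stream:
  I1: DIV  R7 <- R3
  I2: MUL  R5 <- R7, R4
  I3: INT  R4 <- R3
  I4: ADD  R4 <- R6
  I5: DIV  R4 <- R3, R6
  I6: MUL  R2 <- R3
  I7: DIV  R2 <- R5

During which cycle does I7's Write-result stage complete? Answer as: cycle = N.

cycle = 40

[1] I1 issues→DIV
[2] I1 reads · I2 issues→MUL
[3] I3 issues→INT
[4] I3 reads
[5] I3 exec-done
[10] I1 exec-done
[11] I1 writes R7
[12] I2 reads
[13] I3 writes R4
[14] I4 issues→ADD
[15] I4 reads
[16] I2 exec-done
[17] I2 writes R5 · I4 exec-done
[18] I4 writes R4
[19] I5 issues→DIV
[20] I5 reads · I6 issues→MUL
[21] I6 reads
[25] I6 exec-done
[26] I6 writes R2
[28] I5 exec-done
[29] I5 writes R4
[30] I7 issues→DIV
[31] I7 reads
[39] I7 exec-done
[40] I7 writes R2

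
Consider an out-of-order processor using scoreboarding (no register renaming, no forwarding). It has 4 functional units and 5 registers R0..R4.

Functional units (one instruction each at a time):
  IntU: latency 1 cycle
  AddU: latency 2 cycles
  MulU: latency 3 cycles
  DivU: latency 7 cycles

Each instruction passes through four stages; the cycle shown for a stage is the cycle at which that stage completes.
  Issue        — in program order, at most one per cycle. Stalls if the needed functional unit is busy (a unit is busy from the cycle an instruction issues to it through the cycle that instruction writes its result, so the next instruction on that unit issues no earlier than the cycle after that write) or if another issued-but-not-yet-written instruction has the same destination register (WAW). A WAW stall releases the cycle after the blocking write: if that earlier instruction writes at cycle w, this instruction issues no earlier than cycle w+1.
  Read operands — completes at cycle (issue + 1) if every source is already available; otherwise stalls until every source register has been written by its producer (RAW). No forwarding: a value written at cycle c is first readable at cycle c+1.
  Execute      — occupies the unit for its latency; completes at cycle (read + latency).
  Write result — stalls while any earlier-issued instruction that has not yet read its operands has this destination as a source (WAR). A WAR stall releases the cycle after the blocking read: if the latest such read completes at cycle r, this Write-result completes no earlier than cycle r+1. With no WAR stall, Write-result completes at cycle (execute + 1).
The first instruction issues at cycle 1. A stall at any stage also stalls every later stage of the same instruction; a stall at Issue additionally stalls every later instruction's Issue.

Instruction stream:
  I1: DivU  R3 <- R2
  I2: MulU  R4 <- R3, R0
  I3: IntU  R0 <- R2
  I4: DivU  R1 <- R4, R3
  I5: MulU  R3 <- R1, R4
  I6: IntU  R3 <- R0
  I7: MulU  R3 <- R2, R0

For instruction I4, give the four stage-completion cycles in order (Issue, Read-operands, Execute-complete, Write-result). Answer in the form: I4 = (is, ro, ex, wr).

  I1 | 1 | 2 | 9 | 10
  I2 | 2 | 11 | 14 | 15   RAW R3: wait I1 write@10
  I3 | 3 | 4 | 5 | 12   WAR R0: wait I2 read@11
  I4 | 11 | 16 | 23 | 24   struct: DivU busy until I1 writes@10 · RAW R4: wait I2 write@15
  I5 | 16 | 25 | 28 | 29   struct: MulU busy until I2 writes@15 · RAW R1: wait I4 write@24
  I6 | 30 | 31 | 32 | 33   WAW R3: wait I5 write@29
  I7 | 34 | 35 | 38 | 39   WAW R3: wait I6 write@33

I4 = (11, 16, 23, 24)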